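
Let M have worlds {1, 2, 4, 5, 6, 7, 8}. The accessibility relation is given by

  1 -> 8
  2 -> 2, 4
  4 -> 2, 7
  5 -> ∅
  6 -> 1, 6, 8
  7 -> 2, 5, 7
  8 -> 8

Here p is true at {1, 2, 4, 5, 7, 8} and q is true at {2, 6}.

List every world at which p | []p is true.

{1, 2, 4, 5, 7, 8}

1: p is T, []p is T. ✓
2: p is T, []p is T. ✓
4: p is T, []p is T. ✓
5: p is T, []p is T. ✓
6: p is F, []p is F. ✗
7: p is T, []p is T. ✓
8: p is T, []p is T. ✓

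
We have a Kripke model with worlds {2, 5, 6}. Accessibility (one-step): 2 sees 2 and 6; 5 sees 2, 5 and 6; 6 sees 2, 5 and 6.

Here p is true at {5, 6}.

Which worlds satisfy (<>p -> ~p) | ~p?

2: <>p -> ~p is T, ~p is T. ✓
5: <>p -> ~p is F, ~p is F. ✗
6: <>p -> ~p is F, ~p is F. ✗

{2}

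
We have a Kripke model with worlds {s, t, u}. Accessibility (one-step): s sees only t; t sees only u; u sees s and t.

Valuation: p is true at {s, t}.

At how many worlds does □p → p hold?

s: □p is T, p is T. ✓
t: □p is F, p is T. ✓
u: □p is T, p is F. ✗
Satisfying worlds: {s, t}.

2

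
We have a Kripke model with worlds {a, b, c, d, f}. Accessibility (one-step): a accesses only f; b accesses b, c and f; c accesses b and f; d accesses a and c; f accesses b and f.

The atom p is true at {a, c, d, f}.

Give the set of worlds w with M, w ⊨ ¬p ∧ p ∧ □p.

∅

a: ¬p is F, p ∧ □p is T. ✗
b: ¬p is T, p ∧ □p is F. ✗
c: ¬p is F, p ∧ □p is F. ✗
d: ¬p is F, p ∧ □p is T. ✗
f: ¬p is F, p ∧ □p is F. ✗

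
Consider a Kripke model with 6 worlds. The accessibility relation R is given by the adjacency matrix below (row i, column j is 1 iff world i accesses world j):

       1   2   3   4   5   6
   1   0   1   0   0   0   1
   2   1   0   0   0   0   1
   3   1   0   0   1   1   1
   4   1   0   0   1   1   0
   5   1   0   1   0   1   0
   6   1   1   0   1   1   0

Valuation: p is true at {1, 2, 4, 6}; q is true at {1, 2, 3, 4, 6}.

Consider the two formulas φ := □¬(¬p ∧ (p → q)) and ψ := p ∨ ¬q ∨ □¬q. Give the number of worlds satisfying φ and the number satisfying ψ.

2 and 5

For □¬(¬p ∧ (p → q)):
1: successors {2, 6}; ¬(¬p ∧ (p → q)) there: 2:T, 6:T. ✓
2: successors {1, 6}; ¬(¬p ∧ (p → q)) there: 1:T, 6:T. ✓
3: successors {1, 4, 5, 6}; ¬(¬p ∧ (p → q)) there: 1:T, 4:T, 5:F, 6:T. ✗
4: successors {1, 4, 5}; ¬(¬p ∧ (p → q)) there: 1:T, 4:T, 5:F. ✗
5: successors {1, 3, 5}; ¬(¬p ∧ (p → q)) there: 1:T, 3:F, 5:F. ✗
6: successors {1, 2, 4, 5}; ¬(¬p ∧ (p → q)) there: 1:T, 2:T, 4:T, 5:F. ✗
— 2 worlds.
For p ∨ ¬q ∨ □¬q:
1: p ∨ ¬q is T, □¬q is F. ✓
2: p ∨ ¬q is T, □¬q is F. ✓
3: p ∨ ¬q is F, □¬q is F. ✗
4: p ∨ ¬q is T, □¬q is F. ✓
5: p ∨ ¬q is T, □¬q is F. ✓
6: p ∨ ¬q is T, □¬q is F. ✓
— 5 worlds.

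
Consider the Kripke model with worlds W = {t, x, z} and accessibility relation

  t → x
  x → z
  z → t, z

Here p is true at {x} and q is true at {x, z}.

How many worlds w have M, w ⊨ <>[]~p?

3

t: successors {x}; []~p there: x:T. ✓
x: successors {z}; []~p there: z:T. ✓
z: successors {t, z}; []~p there: t:F, z:T. ✓
Satisfying worlds: {t, x, z}.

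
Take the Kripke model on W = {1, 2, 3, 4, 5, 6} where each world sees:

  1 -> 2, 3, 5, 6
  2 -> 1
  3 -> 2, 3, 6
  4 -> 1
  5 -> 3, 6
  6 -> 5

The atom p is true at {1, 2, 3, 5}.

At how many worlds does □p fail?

1: successors {2, 3, 5, 6}; p there: 2:T, 3:T, 5:T, 6:F. ✗
2: successors {1}; p there: 1:T. ✓
3: successors {2, 3, 6}; p there: 2:T, 3:T, 6:F. ✗
4: successors {1}; p there: 1:T. ✓
5: successors {3, 6}; p there: 3:T, 6:F. ✗
6: successors {5}; p there: 5:T. ✓
Satisfying worlds: {2, 4, 6}.
So □p fails at the other 3 worlds.

3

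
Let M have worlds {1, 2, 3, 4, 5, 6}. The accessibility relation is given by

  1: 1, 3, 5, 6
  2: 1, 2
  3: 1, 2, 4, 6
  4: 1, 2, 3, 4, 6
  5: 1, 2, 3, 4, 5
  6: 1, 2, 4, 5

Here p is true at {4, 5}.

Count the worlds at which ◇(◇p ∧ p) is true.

1: successors {1, 3, 5, 6}; ◇p ∧ p there: 1:F, 3:F, 5:T, 6:F. ✓
2: successors {1, 2}; ◇p ∧ p there: 1:F, 2:F. ✗
3: successors {1, 2, 4, 6}; ◇p ∧ p there: 1:F, 2:F, 4:T, 6:F. ✓
4: successors {1, 2, 3, 4, 6}; ◇p ∧ p there: 1:F, 2:F, 3:F, 4:T, 6:F. ✓
5: successors {1, 2, 3, 4, 5}; ◇p ∧ p there: 1:F, 2:F, 3:F, 4:T, 5:T. ✓
6: successors {1, 2, 4, 5}; ◇p ∧ p there: 1:F, 2:F, 4:T, 5:T. ✓
Satisfying worlds: {1, 3, 4, 5, 6}.

5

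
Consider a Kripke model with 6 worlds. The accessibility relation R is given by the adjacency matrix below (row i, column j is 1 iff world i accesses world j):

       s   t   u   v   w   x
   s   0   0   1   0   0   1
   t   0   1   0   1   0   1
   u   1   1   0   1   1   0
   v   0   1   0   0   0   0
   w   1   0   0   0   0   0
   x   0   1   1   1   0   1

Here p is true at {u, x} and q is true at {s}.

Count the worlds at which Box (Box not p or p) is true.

1

s: successors {u, x}; Box not p or p there: u:T, x:T. ✓
t: successors {t, v, x}; Box not p or p there: t:F, v:T, x:T. ✗
u: successors {s, t, v, w}; Box not p or p there: s:F, t:F, v:T, w:T. ✗
v: successors {t}; Box not p or p there: t:F. ✗
w: successors {s}; Box not p or p there: s:F. ✗
x: successors {t, u, v, x}; Box not p or p there: t:F, u:T, v:T, x:T. ✗
Satisfying worlds: {s}.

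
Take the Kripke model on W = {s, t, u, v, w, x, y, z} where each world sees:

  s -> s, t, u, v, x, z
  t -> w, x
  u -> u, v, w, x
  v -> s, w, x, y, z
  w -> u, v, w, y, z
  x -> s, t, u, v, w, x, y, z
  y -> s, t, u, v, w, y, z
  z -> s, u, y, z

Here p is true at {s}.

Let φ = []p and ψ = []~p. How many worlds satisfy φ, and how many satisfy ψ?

0 and 3

For []p:
s: successors {s, t, u, v, x, z}; p there: s:T, t:F, u:F, v:F, x:F, z:F. ✗
t: successors {w, x}; p there: w:F, x:F. ✗
u: successors {u, v, w, x}; p there: u:F, v:F, w:F, x:F. ✗
v: successors {s, w, x, y, z}; p there: s:T, w:F, x:F, y:F, z:F. ✗
w: successors {u, v, w, y, z}; p there: u:F, v:F, w:F, y:F, z:F. ✗
x: successors {s, t, u, v, w, x, y, z}; p there: s:T, t:F, u:F, v:F, w:F, x:F, y:F, z:F. ✗
y: successors {s, t, u, v, w, y, z}; p there: s:T, t:F, u:F, v:F, w:F, y:F, z:F. ✗
z: successors {s, u, y, z}; p there: s:T, u:F, y:F, z:F. ✗
— 0 worlds.
For []~p:
s: successors {s, t, u, v, x, z}; ~p there: s:F, t:T, u:T, v:T, x:T, z:T. ✗
t: successors {w, x}; ~p there: w:T, x:T. ✓
u: successors {u, v, w, x}; ~p there: u:T, v:T, w:T, x:T. ✓
v: successors {s, w, x, y, z}; ~p there: s:F, w:T, x:T, y:T, z:T. ✗
w: successors {u, v, w, y, z}; ~p there: u:T, v:T, w:T, y:T, z:T. ✓
x: successors {s, t, u, v, w, x, y, z}; ~p there: s:F, t:T, u:T, v:T, w:T, x:T, y:T, z:T. ✗
y: successors {s, t, u, v, w, y, z}; ~p there: s:F, t:T, u:T, v:T, w:T, y:T, z:T. ✗
z: successors {s, u, y, z}; ~p there: s:F, u:T, y:T, z:T. ✗
— 3 worlds.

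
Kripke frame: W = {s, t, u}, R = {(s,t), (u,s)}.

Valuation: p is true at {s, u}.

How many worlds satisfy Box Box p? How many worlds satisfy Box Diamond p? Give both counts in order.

For Box Box p:
s: successors {t}; Box p there: t:T. ✓
t: no successors, so Box Box p holds vacuously. ✓
u: successors {s}; Box p there: s:F. ✗
— 2 worlds.
For Box Diamond p:
s: successors {t}; Diamond p there: t:F. ✗
t: no successors, so Box Diamond p holds vacuously. ✓
u: successors {s}; Diamond p there: s:F. ✗
— 1 world.

2 and 1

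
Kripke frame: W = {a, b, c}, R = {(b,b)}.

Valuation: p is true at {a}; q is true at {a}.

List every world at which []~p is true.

a: no successors, so []~p holds vacuously. ✓
b: successors {b}; ~p there: b:T. ✓
c: no successors, so []~p holds vacuously. ✓

{a, b, c}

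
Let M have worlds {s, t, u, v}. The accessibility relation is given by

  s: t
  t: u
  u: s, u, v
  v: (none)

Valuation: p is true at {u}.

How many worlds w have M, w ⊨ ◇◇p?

s: successors {t}; ◇p there: t:T. ✓
t: successors {u}; ◇p there: u:T. ✓
u: successors {s, u, v}; ◇p there: s:F, u:T, v:F. ✓
v: no successors, so ◇◇p fails. ✗
Satisfying worlds: {s, t, u}.

3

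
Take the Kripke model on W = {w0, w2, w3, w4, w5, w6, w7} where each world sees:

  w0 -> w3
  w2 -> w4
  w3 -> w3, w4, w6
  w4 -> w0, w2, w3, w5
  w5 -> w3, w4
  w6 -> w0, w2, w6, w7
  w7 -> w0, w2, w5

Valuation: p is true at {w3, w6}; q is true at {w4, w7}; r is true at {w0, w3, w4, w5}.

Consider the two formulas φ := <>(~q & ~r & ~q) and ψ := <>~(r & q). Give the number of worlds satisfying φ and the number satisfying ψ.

For <>(~q & ~r & ~q):
w0: successors {w3}; ~q & ~r & ~q there: w3:F. ✗
w2: successors {w4}; ~q & ~r & ~q there: w4:F. ✗
w3: successors {w3, w4, w6}; ~q & ~r & ~q there: w3:F, w4:F, w6:T. ✓
w4: successors {w0, w2, w3, w5}; ~q & ~r & ~q there: w0:F, w2:T, w3:F, w5:F. ✓
w5: successors {w3, w4}; ~q & ~r & ~q there: w3:F, w4:F. ✗
w6: successors {w0, w2, w6, w7}; ~q & ~r & ~q there: w0:F, w2:T, w6:T, w7:F. ✓
w7: successors {w0, w2, w5}; ~q & ~r & ~q there: w0:F, w2:T, w5:F. ✓
— 4 worlds.
For <>~(r & q):
w0: successors {w3}; ~(r & q) there: w3:T. ✓
w2: successors {w4}; ~(r & q) there: w4:F. ✗
w3: successors {w3, w4, w6}; ~(r & q) there: w3:T, w4:F, w6:T. ✓
w4: successors {w0, w2, w3, w5}; ~(r & q) there: w0:T, w2:T, w3:T, w5:T. ✓
w5: successors {w3, w4}; ~(r & q) there: w3:T, w4:F. ✓
w6: successors {w0, w2, w6, w7}; ~(r & q) there: w0:T, w2:T, w6:T, w7:T. ✓
w7: successors {w0, w2, w5}; ~(r & q) there: w0:T, w2:T, w5:T. ✓
— 6 worlds.

4 and 6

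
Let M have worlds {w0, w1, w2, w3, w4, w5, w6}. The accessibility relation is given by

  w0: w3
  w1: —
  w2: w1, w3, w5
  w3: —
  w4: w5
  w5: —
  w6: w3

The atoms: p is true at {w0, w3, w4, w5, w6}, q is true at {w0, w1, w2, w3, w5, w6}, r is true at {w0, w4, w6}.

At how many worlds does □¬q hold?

3

w0: successors {w3}; ¬q there: w3:F. ✗
w1: no successors, so □¬q holds vacuously. ✓
w2: successors {w1, w3, w5}; ¬q there: w1:F, w3:F, w5:F. ✗
w3: no successors, so □¬q holds vacuously. ✓
w4: successors {w5}; ¬q there: w5:F. ✗
w5: no successors, so □¬q holds vacuously. ✓
w6: successors {w3}; ¬q there: w3:F. ✗
Satisfying worlds: {w1, w3, w5}.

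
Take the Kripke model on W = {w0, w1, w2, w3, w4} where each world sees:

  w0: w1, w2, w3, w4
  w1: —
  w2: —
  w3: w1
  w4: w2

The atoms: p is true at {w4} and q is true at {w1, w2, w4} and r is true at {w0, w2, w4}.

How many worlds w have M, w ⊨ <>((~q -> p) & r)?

2

w0: successors {w1, w2, w3, w4}; (~q -> p) & r there: w1:F, w2:T, w3:F, w4:T. ✓
w1: no successors, so <>((~q -> p) & r) fails. ✗
w2: no successors, so <>((~q -> p) & r) fails. ✗
w3: successors {w1}; (~q -> p) & r there: w1:F. ✗
w4: successors {w2}; (~q -> p) & r there: w2:T. ✓
Satisfying worlds: {w0, w4}.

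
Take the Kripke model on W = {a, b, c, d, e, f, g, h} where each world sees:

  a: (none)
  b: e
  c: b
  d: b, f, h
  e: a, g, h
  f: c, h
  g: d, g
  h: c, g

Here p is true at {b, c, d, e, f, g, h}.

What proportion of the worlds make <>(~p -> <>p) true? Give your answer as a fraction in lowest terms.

7/8

a: no successors, so <>(~p -> <>p) fails. ✗
b: successors {e}; ~p -> <>p there: e:T. ✓
c: successors {b}; ~p -> <>p there: b:T. ✓
d: successors {b, f, h}; ~p -> <>p there: b:T, f:T, h:T. ✓
e: successors {a, g, h}; ~p -> <>p there: a:F, g:T, h:T. ✓
f: successors {c, h}; ~p -> <>p there: c:T, h:T. ✓
g: successors {d, g}; ~p -> <>p there: d:T, g:T. ✓
h: successors {c, g}; ~p -> <>p there: c:T, g:T. ✓
That's 7 of 8 worlds, so 7/8.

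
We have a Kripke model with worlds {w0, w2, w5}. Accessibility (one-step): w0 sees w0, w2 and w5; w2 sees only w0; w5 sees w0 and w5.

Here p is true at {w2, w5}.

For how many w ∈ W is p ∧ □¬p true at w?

1

w0: p is F, □¬p is F. ✗
w2: p is T, □¬p is T. ✓
w5: p is T, □¬p is F. ✗
Satisfying worlds: {w2}.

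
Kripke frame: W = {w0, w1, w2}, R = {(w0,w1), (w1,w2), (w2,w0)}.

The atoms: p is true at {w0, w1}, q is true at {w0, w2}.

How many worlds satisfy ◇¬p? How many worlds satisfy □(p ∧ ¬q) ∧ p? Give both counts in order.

1 and 1

For ◇¬p:
w0: successors {w1}; ¬p there: w1:F. ✗
w1: successors {w2}; ¬p there: w2:T. ✓
w2: successors {w0}; ¬p there: w0:F. ✗
— 1 world.
For □(p ∧ ¬q) ∧ p:
w0: □(p ∧ ¬q) is T, p is T. ✓
w1: □(p ∧ ¬q) is F, p is T. ✗
w2: □(p ∧ ¬q) is F, p is F. ✗
— 1 world.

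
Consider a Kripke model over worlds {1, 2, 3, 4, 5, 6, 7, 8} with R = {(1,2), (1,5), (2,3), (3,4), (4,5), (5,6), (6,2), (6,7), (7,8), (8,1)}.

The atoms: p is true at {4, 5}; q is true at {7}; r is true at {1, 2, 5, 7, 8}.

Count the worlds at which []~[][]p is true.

5

1: successors {2, 5}; ~[][]p there: 2:F, 5:T. ✗
2: successors {3}; ~[][]p there: 3:F. ✗
3: successors {4}; ~[][]p there: 4:T. ✓
4: successors {5}; ~[][]p there: 5:T. ✓
5: successors {6}; ~[][]p there: 6:T. ✓
6: successors {2, 7}; ~[][]p there: 2:F, 7:T. ✗
7: successors {8}; ~[][]p there: 8:T. ✓
8: successors {1}; ~[][]p there: 1:T. ✓
Satisfying worlds: {3, 4, 5, 7, 8}.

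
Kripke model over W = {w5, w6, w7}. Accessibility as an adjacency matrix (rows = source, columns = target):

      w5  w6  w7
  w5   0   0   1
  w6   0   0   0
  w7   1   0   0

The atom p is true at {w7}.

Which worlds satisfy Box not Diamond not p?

{w6, w7}

w5: successors {w7}; not Diamond not p there: w7:F. ✗
w6: no successors, so Box not Diamond not p holds vacuously. ✓
w7: successors {w5}; not Diamond not p there: w5:T. ✓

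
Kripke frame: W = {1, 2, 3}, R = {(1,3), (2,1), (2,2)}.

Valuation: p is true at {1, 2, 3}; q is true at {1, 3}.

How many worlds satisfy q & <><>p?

1: q is T, <><>p is F. ✗
2: q is F, <><>p is T. ✗
3: q is T, <><>p is F. ✗
Satisfying worlds: ∅.

0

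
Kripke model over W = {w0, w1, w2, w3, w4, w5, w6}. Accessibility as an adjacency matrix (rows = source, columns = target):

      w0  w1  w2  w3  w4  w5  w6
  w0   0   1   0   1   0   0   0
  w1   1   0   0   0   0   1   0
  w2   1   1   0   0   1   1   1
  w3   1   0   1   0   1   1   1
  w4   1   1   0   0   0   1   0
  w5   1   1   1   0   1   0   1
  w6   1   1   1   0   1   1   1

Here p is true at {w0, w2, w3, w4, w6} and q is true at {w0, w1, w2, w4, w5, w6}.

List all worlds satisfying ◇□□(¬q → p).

{w0, w1, w2, w3, w4, w5, w6}

w0: successors {w1, w3}; □□(¬q → p) there: w1:T, w3:T. ✓
w1: successors {w0, w5}; □□(¬q → p) there: w0:T, w5:T. ✓
w2: successors {w0, w1, w4, w5, w6}; □□(¬q → p) there: w0:T, w1:T, w4:T, w5:T, w6:T. ✓
w3: successors {w0, w2, w4, w5, w6}; □□(¬q → p) there: w0:T, w2:T, w4:T, w5:T, w6:T. ✓
w4: successors {w0, w1, w5}; □□(¬q → p) there: w0:T, w1:T, w5:T. ✓
w5: successors {w0, w1, w2, w4, w6}; □□(¬q → p) there: w0:T, w1:T, w2:T, w4:T, w6:T. ✓
w6: successors {w0, w1, w2, w4, w5, w6}; □□(¬q → p) there: w0:T, w1:T, w2:T, w4:T, w5:T, w6:T. ✓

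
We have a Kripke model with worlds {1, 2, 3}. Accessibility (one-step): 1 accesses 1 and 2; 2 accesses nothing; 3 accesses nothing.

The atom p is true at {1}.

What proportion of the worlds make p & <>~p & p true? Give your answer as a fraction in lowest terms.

1: p is T, <>~p & p is T. ✓
2: p is F, <>~p & p is F. ✗
3: p is F, <>~p & p is F. ✗
That's 1 of 3 worlds, so 1/3.

1/3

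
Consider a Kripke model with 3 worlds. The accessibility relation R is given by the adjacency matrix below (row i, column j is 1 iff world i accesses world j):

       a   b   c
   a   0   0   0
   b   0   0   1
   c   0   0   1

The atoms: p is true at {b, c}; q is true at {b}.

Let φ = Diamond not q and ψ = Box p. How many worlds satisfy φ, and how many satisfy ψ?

2 and 3

For Diamond not q:
a: no successors, so Diamond not q fails. ✗
b: successors {c}; not q there: c:T. ✓
c: successors {c}; not q there: c:T. ✓
— 2 worlds.
For Box p:
a: no successors, so Box p holds vacuously. ✓
b: successors {c}; p there: c:T. ✓
c: successors {c}; p there: c:T. ✓
— 3 worlds.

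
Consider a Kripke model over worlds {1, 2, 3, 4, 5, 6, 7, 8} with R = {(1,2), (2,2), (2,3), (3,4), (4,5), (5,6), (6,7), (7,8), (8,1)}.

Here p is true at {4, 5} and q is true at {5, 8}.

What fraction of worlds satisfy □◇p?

1: successors {2}; ◇p there: 2:F. ✗
2: successors {2, 3}; ◇p there: 2:F, 3:T. ✗
3: successors {4}; ◇p there: 4:T. ✓
4: successors {5}; ◇p there: 5:F. ✗
5: successors {6}; ◇p there: 6:F. ✗
6: successors {7}; ◇p there: 7:F. ✗
7: successors {8}; ◇p there: 8:F. ✗
8: successors {1}; ◇p there: 1:F. ✗
That's 1 of 8 worlds, so 1/8.

1/8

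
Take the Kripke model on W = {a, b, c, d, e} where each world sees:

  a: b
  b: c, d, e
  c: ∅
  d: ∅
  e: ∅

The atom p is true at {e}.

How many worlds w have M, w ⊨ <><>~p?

a: successors {b}; <>~p there: b:T. ✓
b: successors {c, d, e}; <>~p there: c:F, d:F, e:F. ✗
c: no successors, so <><>~p fails. ✗
d: no successors, so <><>~p fails. ✗
e: no successors, so <><>~p fails. ✗
Satisfying worlds: {a}.

1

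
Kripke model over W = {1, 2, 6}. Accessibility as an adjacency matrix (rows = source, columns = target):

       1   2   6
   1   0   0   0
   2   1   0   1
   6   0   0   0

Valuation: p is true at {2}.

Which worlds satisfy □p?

1: no successors, so □p holds vacuously. ✓
2: successors {1, 6}; p there: 1:F, 6:F. ✗
6: no successors, so □p holds vacuously. ✓

{1, 6}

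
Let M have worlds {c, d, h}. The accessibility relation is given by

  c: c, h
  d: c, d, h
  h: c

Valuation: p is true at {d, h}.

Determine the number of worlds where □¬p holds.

c: successors {c, h}; ¬p there: c:T, h:F. ✗
d: successors {c, d, h}; ¬p there: c:T, d:F, h:F. ✗
h: successors {c}; ¬p there: c:T. ✓
Satisfying worlds: {h}.

1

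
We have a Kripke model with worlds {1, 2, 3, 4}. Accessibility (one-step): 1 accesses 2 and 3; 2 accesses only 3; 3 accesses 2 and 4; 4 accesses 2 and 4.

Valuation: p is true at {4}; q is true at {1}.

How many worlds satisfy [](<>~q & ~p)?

2

1: successors {2, 3}; <>~q & ~p there: 2:T, 3:T. ✓
2: successors {3}; <>~q & ~p there: 3:T. ✓
3: successors {2, 4}; <>~q & ~p there: 2:T, 4:F. ✗
4: successors {2, 4}; <>~q & ~p there: 2:T, 4:F. ✗
Satisfying worlds: {1, 2}.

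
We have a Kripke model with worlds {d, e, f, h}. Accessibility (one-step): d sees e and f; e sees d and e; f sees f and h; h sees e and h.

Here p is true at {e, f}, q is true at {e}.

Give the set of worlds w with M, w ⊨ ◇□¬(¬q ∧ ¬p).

{e}

d: successors {e, f}; □¬(¬q ∧ ¬p) there: e:F, f:F. ✗
e: successors {d, e}; □¬(¬q ∧ ¬p) there: d:T, e:F. ✓
f: successors {f, h}; □¬(¬q ∧ ¬p) there: f:F, h:F. ✗
h: successors {e, h}; □¬(¬q ∧ ¬p) there: e:F, h:F. ✗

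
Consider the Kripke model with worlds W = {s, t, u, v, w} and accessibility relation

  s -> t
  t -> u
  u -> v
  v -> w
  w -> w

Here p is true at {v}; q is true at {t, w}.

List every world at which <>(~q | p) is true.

{t, u}

s: successors {t}; ~q | p there: t:F. ✗
t: successors {u}; ~q | p there: u:T. ✓
u: successors {v}; ~q | p there: v:T. ✓
v: successors {w}; ~q | p there: w:F. ✗
w: successors {w}; ~q | p there: w:F. ✗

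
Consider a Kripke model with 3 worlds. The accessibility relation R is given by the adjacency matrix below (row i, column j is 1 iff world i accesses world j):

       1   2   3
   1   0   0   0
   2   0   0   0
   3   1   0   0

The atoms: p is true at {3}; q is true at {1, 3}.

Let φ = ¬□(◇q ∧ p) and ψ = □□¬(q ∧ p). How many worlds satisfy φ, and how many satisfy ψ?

For ¬□(◇q ∧ p):
1: □(◇q ∧ p) is T. ✗
2: □(◇q ∧ p) is T. ✗
3: □(◇q ∧ p) is F. ✓
— 1 world.
For □□¬(q ∧ p):
1: no successors, so □□¬(q ∧ p) holds vacuously. ✓
2: no successors, so □□¬(q ∧ p) holds vacuously. ✓
3: successors {1}; □¬(q ∧ p) there: 1:T. ✓
— 3 worlds.

1 and 3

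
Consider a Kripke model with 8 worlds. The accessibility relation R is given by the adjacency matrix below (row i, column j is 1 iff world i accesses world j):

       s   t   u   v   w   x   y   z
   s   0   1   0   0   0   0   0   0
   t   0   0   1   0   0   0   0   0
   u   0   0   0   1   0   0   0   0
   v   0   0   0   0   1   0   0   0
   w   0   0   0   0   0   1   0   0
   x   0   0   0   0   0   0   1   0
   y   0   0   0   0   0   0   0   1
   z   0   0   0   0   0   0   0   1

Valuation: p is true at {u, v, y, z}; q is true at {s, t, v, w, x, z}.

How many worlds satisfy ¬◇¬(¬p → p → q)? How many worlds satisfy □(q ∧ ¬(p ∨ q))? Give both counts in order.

For ¬◇¬(¬p → p → q):
s: ◇¬(¬p → p → q) is F. ✓
t: ◇¬(¬p → p → q) is F. ✓
u: ◇¬(¬p → p → q) is F. ✓
v: ◇¬(¬p → p → q) is F. ✓
w: ◇¬(¬p → p → q) is F. ✓
x: ◇¬(¬p → p → q) is F. ✓
y: ◇¬(¬p → p → q) is F. ✓
z: ◇¬(¬p → p → q) is F. ✓
— 8 worlds.
For □(q ∧ ¬(p ∨ q)):
s: successors {t}; q ∧ ¬(p ∨ q) there: t:F. ✗
t: successors {u}; q ∧ ¬(p ∨ q) there: u:F. ✗
u: successors {v}; q ∧ ¬(p ∨ q) there: v:F. ✗
v: successors {w}; q ∧ ¬(p ∨ q) there: w:F. ✗
w: successors {x}; q ∧ ¬(p ∨ q) there: x:F. ✗
x: successors {y}; q ∧ ¬(p ∨ q) there: y:F. ✗
y: successors {z}; q ∧ ¬(p ∨ q) there: z:F. ✗
z: successors {z}; q ∧ ¬(p ∨ q) there: z:F. ✗
— 0 worlds.

8 and 0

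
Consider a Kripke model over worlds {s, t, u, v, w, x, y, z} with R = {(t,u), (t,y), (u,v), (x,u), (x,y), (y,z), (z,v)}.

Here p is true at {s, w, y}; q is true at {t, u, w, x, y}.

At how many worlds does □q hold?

5

s: no successors, so □q holds vacuously. ✓
t: successors {u, y}; q there: u:T, y:T. ✓
u: successors {v}; q there: v:F. ✗
v: no successors, so □q holds vacuously. ✓
w: no successors, so □q holds vacuously. ✓
x: successors {u, y}; q there: u:T, y:T. ✓
y: successors {z}; q there: z:F. ✗
z: successors {v}; q there: v:F. ✗
Satisfying worlds: {s, t, v, w, x}.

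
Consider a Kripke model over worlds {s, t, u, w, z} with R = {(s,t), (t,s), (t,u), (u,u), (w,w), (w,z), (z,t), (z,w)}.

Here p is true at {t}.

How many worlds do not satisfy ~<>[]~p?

s: <>[]~p is T. ✗
t: <>[]~p is T. ✗
u: <>[]~p is T. ✗
w: <>[]~p is T. ✗
z: <>[]~p is T. ✗
Satisfying worlds: ∅.
So ~<>[]~p fails at the other 5 worlds.

5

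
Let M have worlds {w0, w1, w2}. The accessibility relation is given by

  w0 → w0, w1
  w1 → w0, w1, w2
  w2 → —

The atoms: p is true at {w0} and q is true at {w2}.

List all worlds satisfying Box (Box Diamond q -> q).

{w0, w1, w2}

w0: successors {w0, w1}; Box Diamond q -> q there: w0:T, w1:T. ✓
w1: successors {w0, w1, w2}; Box Diamond q -> q there: w0:T, w1:T, w2:T. ✓
w2: no successors, so Box (Box Diamond q -> q) holds vacuously. ✓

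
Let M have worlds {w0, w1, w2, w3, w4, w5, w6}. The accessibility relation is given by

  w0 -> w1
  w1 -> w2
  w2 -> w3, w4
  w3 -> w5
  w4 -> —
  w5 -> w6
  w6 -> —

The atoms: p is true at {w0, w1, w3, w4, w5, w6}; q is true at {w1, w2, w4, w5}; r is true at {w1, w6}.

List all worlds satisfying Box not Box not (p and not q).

{w1, w3, w4, w6}

w0: successors {w1}; not Box not (p and not q) there: w1:F. ✗
w1: successors {w2}; not Box not (p and not q) there: w2:T. ✓
w2: successors {w3, w4}; not Box not (p and not q) there: w3:F, w4:F. ✗
w3: successors {w5}; not Box not (p and not q) there: w5:T. ✓
w4: no successors, so Box not Box not (p and not q) holds vacuously. ✓
w5: successors {w6}; not Box not (p and not q) there: w6:F. ✗
w6: no successors, so Box not Box not (p and not q) holds vacuously. ✓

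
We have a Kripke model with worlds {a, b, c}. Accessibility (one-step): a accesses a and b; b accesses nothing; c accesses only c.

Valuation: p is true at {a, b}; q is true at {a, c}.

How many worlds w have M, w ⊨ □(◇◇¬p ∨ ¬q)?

a: successors {a, b}; ◇◇¬p ∨ ¬q there: a:F, b:T. ✗
b: no successors, so □(◇◇¬p ∨ ¬q) holds vacuously. ✓
c: successors {c}; ◇◇¬p ∨ ¬q there: c:T. ✓
Satisfying worlds: {b, c}.

2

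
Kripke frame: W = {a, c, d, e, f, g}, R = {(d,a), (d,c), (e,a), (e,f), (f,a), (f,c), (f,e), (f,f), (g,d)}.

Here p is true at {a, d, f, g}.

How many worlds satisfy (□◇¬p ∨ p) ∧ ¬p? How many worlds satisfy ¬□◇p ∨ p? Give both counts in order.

1 and 5

For (□◇¬p ∨ p) ∧ ¬p:
a: □◇¬p ∨ p is T, ¬p is F. ✗
c: □◇¬p ∨ p is T, ¬p is T. ✓
d: □◇¬p ∨ p is T, ¬p is F. ✗
e: □◇¬p ∨ p is F, ¬p is T. ✗
f: □◇¬p ∨ p is T, ¬p is F. ✗
g: □◇¬p ∨ p is T, ¬p is F. ✗
— 1 world.
For ¬□◇p ∨ p:
a: ¬□◇p is F, p is T. ✓
c: ¬□◇p is F, p is F. ✗
d: ¬□◇p is T, p is T. ✓
e: ¬□◇p is T, p is F. ✓
f: ¬□◇p is T, p is T. ✓
g: ¬□◇p is F, p is T. ✓
— 5 worlds.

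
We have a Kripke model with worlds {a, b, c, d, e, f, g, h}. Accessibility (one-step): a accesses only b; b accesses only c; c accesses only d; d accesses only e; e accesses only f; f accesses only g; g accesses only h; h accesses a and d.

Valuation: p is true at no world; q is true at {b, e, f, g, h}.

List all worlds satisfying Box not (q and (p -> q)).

a: successors {b}; not (q and (p -> q)) there: b:F. ✗
b: successors {c}; not (q and (p -> q)) there: c:T. ✓
c: successors {d}; not (q and (p -> q)) there: d:T. ✓
d: successors {e}; not (q and (p -> q)) there: e:F. ✗
e: successors {f}; not (q and (p -> q)) there: f:F. ✗
f: successors {g}; not (q and (p -> q)) there: g:F. ✗
g: successors {h}; not (q and (p -> q)) there: h:F. ✗
h: successors {a, d}; not (q and (p -> q)) there: a:T, d:T. ✓

{b, c, h}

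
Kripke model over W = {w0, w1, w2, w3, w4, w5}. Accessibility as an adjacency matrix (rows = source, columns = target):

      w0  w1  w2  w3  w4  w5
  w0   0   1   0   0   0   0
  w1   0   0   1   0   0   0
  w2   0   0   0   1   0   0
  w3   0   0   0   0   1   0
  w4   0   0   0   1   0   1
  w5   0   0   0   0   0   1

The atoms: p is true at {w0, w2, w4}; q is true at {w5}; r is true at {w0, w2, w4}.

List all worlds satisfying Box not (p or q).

{w0, w2}

w0: successors {w1}; not (p or q) there: w1:T. ✓
w1: successors {w2}; not (p or q) there: w2:F. ✗
w2: successors {w3}; not (p or q) there: w3:T. ✓
w3: successors {w4}; not (p or q) there: w4:F. ✗
w4: successors {w3, w5}; not (p or q) there: w3:T, w5:F. ✗
w5: successors {w5}; not (p or q) there: w5:F. ✗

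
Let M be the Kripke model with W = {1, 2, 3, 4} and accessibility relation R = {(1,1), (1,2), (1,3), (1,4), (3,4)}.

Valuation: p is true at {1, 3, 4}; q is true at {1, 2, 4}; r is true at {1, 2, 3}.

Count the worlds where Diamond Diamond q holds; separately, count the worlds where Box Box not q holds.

1 and 3

For Diamond Diamond q:
1: successors {1, 2, 3, 4}; Diamond q there: 1:T, 2:F, 3:T, 4:F. ✓
2: no successors, so Diamond Diamond q fails. ✗
3: successors {4}; Diamond q there: 4:F. ✗
4: no successors, so Diamond Diamond q fails. ✗
— 1 world.
For Box Box not q:
1: successors {1, 2, 3, 4}; Box not q there: 1:F, 2:T, 3:F, 4:T. ✗
2: no successors, so Box Box not q holds vacuously. ✓
3: successors {4}; Box not q there: 4:T. ✓
4: no successors, so Box Box not q holds vacuously. ✓
— 3 worlds.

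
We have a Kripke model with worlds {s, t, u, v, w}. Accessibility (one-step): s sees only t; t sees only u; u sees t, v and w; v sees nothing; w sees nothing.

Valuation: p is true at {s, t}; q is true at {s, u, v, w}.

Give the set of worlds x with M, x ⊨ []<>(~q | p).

{t, v, w}

s: successors {t}; <>(~q | p) there: t:F. ✗
t: successors {u}; <>(~q | p) there: u:T. ✓
u: successors {t, v, w}; <>(~q | p) there: t:F, v:F, w:F. ✗
v: no successors, so []<>(~q | p) holds vacuously. ✓
w: no successors, so []<>(~q | p) holds vacuously. ✓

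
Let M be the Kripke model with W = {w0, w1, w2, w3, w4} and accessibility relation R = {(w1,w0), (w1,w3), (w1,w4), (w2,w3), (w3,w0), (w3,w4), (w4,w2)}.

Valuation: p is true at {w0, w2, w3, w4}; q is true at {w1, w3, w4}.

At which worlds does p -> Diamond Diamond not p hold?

w0: p is T, Diamond Diamond not p is F. ✗
w1: p is F, Diamond Diamond not p is F. ✓
w2: p is T, Diamond Diamond not p is F. ✗
w3: p is T, Diamond Diamond not p is F. ✗
w4: p is T, Diamond Diamond not p is F. ✗

{w1}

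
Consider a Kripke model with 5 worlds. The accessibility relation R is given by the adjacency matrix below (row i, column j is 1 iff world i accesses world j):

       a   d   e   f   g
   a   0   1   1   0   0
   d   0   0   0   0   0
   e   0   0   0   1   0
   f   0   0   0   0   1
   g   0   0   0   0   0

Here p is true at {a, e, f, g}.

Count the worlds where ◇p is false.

2

a: successors {d, e}; p there: d:F, e:T. ✓
d: no successors, so ◇p fails. ✗
e: successors {f}; p there: f:T. ✓
f: successors {g}; p there: g:T. ✓
g: no successors, so ◇p fails. ✗
Satisfying worlds: {a, e, f}.
So ◇p fails at the other 2 worlds.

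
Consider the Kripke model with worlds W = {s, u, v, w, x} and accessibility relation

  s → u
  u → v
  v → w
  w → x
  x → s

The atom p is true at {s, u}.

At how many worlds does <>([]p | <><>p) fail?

s: successors {u}; []p | <><>p there: u:F. ✗
u: successors {v}; []p | <><>p there: v:F. ✗
v: successors {w}; []p | <><>p there: w:T. ✓
w: successors {x}; []p | <><>p there: x:T. ✓
x: successors {s}; []p | <><>p there: s:T. ✓
Satisfying worlds: {v, w, x}.
So <>([]p | <><>p) fails at the other 2 worlds.

2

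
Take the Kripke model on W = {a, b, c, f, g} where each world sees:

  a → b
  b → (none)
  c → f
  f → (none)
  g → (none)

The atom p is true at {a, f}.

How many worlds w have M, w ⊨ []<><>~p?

3

a: successors {b}; <><>~p there: b:F. ✗
b: no successors, so []<><>~p holds vacuously. ✓
c: successors {f}; <><>~p there: f:F. ✗
f: no successors, so []<><>~p holds vacuously. ✓
g: no successors, so []<><>~p holds vacuously. ✓
Satisfying worlds: {b, f, g}.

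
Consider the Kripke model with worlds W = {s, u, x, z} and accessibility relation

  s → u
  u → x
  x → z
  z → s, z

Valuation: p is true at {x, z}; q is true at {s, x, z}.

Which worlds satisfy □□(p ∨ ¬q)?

s: successors {u}; □(p ∨ ¬q) there: u:T. ✓
u: successors {x}; □(p ∨ ¬q) there: x:T. ✓
x: successors {z}; □(p ∨ ¬q) there: z:F. ✗
z: successors {s, z}; □(p ∨ ¬q) there: s:T, z:F. ✗

{s, u}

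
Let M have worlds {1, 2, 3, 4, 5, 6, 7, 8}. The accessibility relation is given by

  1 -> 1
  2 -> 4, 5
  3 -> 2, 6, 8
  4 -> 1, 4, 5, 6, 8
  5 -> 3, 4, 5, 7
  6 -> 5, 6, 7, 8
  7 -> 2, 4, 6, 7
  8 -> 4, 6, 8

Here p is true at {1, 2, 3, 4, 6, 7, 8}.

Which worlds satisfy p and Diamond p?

1: p is T, Diamond p is T. ✓
2: p is T, Diamond p is T. ✓
3: p is T, Diamond p is T. ✓
4: p is T, Diamond p is T. ✓
5: p is F, Diamond p is T. ✗
6: p is T, Diamond p is T. ✓
7: p is T, Diamond p is T. ✓
8: p is T, Diamond p is T. ✓

{1, 2, 3, 4, 6, 7, 8}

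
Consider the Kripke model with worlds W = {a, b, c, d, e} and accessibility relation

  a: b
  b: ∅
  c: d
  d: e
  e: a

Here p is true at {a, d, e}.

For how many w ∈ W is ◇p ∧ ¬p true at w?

1

a: ◇p is F, ¬p is F. ✗
b: ◇p is F, ¬p is T. ✗
c: ◇p is T, ¬p is T. ✓
d: ◇p is T, ¬p is F. ✗
e: ◇p is T, ¬p is F. ✗
Satisfying worlds: {c}.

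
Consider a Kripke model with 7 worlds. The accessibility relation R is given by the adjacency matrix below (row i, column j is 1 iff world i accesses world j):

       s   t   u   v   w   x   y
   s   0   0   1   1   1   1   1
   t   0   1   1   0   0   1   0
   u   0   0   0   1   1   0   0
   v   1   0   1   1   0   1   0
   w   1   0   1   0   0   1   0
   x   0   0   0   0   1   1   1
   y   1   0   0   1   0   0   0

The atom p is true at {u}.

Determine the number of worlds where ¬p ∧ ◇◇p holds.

6

s: ¬p is T, ◇◇p is T. ✓
t: ¬p is T, ◇◇p is T. ✓
u: ¬p is F, ◇◇p is T. ✗
v: ¬p is T, ◇◇p is T. ✓
w: ¬p is T, ◇◇p is T. ✓
x: ¬p is T, ◇◇p is T. ✓
y: ¬p is T, ◇◇p is T. ✓
Satisfying worlds: {s, t, v, w, x, y}.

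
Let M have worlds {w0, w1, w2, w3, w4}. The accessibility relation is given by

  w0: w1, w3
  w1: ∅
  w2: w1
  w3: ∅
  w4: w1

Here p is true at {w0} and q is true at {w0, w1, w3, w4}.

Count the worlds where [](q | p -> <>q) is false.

3

w0: successors {w1, w3}; q | p -> <>q there: w1:F, w3:F. ✗
w1: no successors, so [](q | p -> <>q) holds vacuously. ✓
w2: successors {w1}; q | p -> <>q there: w1:F. ✗
w3: no successors, so [](q | p -> <>q) holds vacuously. ✓
w4: successors {w1}; q | p -> <>q there: w1:F. ✗
Satisfying worlds: {w1, w3}.
So [](q | p -> <>q) fails at the other 3 worlds.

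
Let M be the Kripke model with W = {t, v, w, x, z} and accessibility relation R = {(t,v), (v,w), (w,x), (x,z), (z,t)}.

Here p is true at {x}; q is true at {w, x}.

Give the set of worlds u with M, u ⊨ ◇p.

t: successors {v}; p there: v:F. ✗
v: successors {w}; p there: w:F. ✗
w: successors {x}; p there: x:T. ✓
x: successors {z}; p there: z:F. ✗
z: successors {t}; p there: t:F. ✗

{w}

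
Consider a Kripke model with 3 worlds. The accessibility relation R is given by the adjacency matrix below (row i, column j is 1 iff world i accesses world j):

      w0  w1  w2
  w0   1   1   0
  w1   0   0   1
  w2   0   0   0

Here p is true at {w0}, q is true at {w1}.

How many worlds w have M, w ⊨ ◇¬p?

2

w0: successors {w0, w1}; ¬p there: w0:F, w1:T. ✓
w1: successors {w2}; ¬p there: w2:T. ✓
w2: no successors, so ◇¬p fails. ✗
Satisfying worlds: {w0, w1}.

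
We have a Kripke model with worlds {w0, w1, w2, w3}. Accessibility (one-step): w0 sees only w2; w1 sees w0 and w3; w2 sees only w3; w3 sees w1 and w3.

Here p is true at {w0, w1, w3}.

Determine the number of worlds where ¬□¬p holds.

w0: □¬p is T. ✗
w1: □¬p is F. ✓
w2: □¬p is F. ✓
w3: □¬p is F. ✓
Satisfying worlds: {w1, w2, w3}.

3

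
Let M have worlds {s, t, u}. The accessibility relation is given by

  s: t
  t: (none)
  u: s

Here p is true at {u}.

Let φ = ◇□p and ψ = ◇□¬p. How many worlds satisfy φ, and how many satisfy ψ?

For ◇□p:
s: successors {t}; □p there: t:T. ✓
t: no successors, so ◇□p fails. ✗
u: successors {s}; □p there: s:F. ✗
— 1 world.
For ◇□¬p:
s: successors {t}; □¬p there: t:T. ✓
t: no successors, so ◇□¬p fails. ✗
u: successors {s}; □¬p there: s:T. ✓
— 2 worlds.

1 and 2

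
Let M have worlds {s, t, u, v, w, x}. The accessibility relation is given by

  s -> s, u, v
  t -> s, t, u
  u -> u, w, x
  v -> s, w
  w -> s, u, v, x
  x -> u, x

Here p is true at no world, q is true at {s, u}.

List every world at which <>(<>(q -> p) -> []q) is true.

s: successors {s, u, v}; <>(q -> p) -> []q there: s:F, u:F, v:F. ✗
t: successors {s, t, u}; <>(q -> p) -> []q there: s:F, t:F, u:F. ✗
u: successors {u, w, x}; <>(q -> p) -> []q there: u:F, w:F, x:F. ✗
v: successors {s, w}; <>(q -> p) -> []q there: s:F, w:F. ✗
w: successors {s, u, v, x}; <>(q -> p) -> []q there: s:F, u:F, v:F, x:F. ✗
x: successors {u, x}; <>(q -> p) -> []q there: u:F, x:F. ✗

∅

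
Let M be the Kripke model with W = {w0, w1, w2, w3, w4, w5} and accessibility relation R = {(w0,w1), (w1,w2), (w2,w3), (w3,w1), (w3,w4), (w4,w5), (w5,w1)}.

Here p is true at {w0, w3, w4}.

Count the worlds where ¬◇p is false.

2

w0: ◇p is F. ✓
w1: ◇p is F. ✓
w2: ◇p is T. ✗
w3: ◇p is T. ✗
w4: ◇p is F. ✓
w5: ◇p is F. ✓
Satisfying worlds: {w0, w1, w4, w5}.
So ¬◇p fails at the other 2 worlds.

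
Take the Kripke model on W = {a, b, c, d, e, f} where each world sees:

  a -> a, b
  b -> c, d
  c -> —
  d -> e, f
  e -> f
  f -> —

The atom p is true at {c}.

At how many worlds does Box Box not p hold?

a: successors {a, b}; Box not p there: a:T, b:F. ✗
b: successors {c, d}; Box not p there: c:T, d:T. ✓
c: no successors, so Box Box not p holds vacuously. ✓
d: successors {e, f}; Box not p there: e:T, f:T. ✓
e: successors {f}; Box not p there: f:T. ✓
f: no successors, so Box Box not p holds vacuously. ✓
Satisfying worlds: {b, c, d, e, f}.

5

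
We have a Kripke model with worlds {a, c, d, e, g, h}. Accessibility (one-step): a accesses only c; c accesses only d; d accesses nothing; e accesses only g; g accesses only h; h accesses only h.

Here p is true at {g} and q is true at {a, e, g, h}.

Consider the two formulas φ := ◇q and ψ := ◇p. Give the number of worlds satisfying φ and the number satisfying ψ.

3 and 1

For ◇q:
a: successors {c}; q there: c:F. ✗
c: successors {d}; q there: d:F. ✗
d: no successors, so ◇q fails. ✗
e: successors {g}; q there: g:T. ✓
g: successors {h}; q there: h:T. ✓
h: successors {h}; q there: h:T. ✓
— 3 worlds.
For ◇p:
a: successors {c}; p there: c:F. ✗
c: successors {d}; p there: d:F. ✗
d: no successors, so ◇p fails. ✗
e: successors {g}; p there: g:T. ✓
g: successors {h}; p there: h:F. ✗
h: successors {h}; p there: h:F. ✗
— 1 world.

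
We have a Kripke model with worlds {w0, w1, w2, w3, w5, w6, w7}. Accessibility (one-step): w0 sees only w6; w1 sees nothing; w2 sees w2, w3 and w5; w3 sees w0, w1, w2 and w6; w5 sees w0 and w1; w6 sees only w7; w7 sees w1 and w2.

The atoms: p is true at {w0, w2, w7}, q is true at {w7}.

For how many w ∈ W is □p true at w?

2

w0: successors {w6}; p there: w6:F. ✗
w1: no successors, so □p holds vacuously. ✓
w2: successors {w2, w3, w5}; p there: w2:T, w3:F, w5:F. ✗
w3: successors {w0, w1, w2, w6}; p there: w0:T, w1:F, w2:T, w6:F. ✗
w5: successors {w0, w1}; p there: w0:T, w1:F. ✗
w6: successors {w7}; p there: w7:T. ✓
w7: successors {w1, w2}; p there: w1:F, w2:T. ✗
Satisfying worlds: {w1, w6}.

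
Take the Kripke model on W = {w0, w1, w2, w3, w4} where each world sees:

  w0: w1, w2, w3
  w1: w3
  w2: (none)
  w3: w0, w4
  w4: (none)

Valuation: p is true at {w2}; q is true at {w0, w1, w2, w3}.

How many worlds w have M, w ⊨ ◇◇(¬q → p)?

3

w0: successors {w1, w2, w3}; ◇(¬q → p) there: w1:T, w2:F, w3:T. ✓
w1: successors {w3}; ◇(¬q → p) there: w3:T. ✓
w2: no successors, so ◇◇(¬q → p) fails. ✗
w3: successors {w0, w4}; ◇(¬q → p) there: w0:T, w4:F. ✓
w4: no successors, so ◇◇(¬q → p) fails. ✗
Satisfying worlds: {w0, w1, w3}.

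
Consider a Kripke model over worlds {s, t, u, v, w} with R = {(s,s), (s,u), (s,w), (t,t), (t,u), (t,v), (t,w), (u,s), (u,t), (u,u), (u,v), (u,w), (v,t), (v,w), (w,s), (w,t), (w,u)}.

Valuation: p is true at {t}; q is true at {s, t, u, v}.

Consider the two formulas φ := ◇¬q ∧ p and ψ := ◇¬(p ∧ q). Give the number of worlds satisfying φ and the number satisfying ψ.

1 and 5

For ◇¬q ∧ p:
s: ◇¬q is T, p is F. ✗
t: ◇¬q is T, p is T. ✓
u: ◇¬q is T, p is F. ✗
v: ◇¬q is T, p is F. ✗
w: ◇¬q is F, p is F. ✗
— 1 world.
For ◇¬(p ∧ q):
s: successors {s, u, w}; ¬(p ∧ q) there: s:T, u:T, w:T. ✓
t: successors {t, u, v, w}; ¬(p ∧ q) there: t:F, u:T, v:T, w:T. ✓
u: successors {s, t, u, v, w}; ¬(p ∧ q) there: s:T, t:F, u:T, v:T, w:T. ✓
v: successors {t, w}; ¬(p ∧ q) there: t:F, w:T. ✓
w: successors {s, t, u}; ¬(p ∧ q) there: s:T, t:F, u:T. ✓
— 5 worlds.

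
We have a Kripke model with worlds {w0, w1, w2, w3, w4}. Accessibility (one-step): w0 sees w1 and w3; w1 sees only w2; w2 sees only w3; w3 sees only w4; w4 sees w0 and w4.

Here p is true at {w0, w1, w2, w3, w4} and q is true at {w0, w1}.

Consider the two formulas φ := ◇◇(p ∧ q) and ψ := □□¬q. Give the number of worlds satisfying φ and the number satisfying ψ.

For ◇◇(p ∧ q):
w0: successors {w1, w3}; ◇(p ∧ q) there: w1:F, w3:F. ✗
w1: successors {w2}; ◇(p ∧ q) there: w2:F. ✗
w2: successors {w3}; ◇(p ∧ q) there: w3:F. ✗
w3: successors {w4}; ◇(p ∧ q) there: w4:T. ✓
w4: successors {w0, w4}; ◇(p ∧ q) there: w0:T, w4:T. ✓
— 2 worlds.
For □□¬q:
w0: successors {w1, w3}; □¬q there: w1:T, w3:T. ✓
w1: successors {w2}; □¬q there: w2:T. ✓
w2: successors {w3}; □¬q there: w3:T. ✓
w3: successors {w4}; □¬q there: w4:F. ✗
w4: successors {w0, w4}; □¬q there: w0:F, w4:F. ✗
— 3 worlds.

2 and 3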